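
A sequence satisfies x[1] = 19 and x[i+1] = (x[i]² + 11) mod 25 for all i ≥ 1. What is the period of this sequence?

3

We have x[1] = 19,  x[2] = 22,  x[3] = 20,  x[4] = 11,  x[5] = 7,  x[6] = 10,  x[7] = 11.
Since x[7] = x[4] = 11, the sequence is eventually periodic: after a pre-period of length 3 it cycles with period 3.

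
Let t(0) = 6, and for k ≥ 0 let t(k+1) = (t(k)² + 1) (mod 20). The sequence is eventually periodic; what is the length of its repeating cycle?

We have t(0) = 6, t(1) = 17, t(2) = 10, t(3) = 1, t(4) = 2, t(5) = 5, t(6) = 6.
The sequence repeats with period 6.

6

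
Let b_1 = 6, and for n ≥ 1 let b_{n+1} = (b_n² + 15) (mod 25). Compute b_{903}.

We have b_1 = 6,  b_2 = 1,  b_3 = 16,  b_4 = 21,  b_5 = 6.
Since b_5 = b_1 = 6, the sequence is periodic with period 4.
(903 - 1) mod 4 = 2, so b_{903} = b_3 = 16.

16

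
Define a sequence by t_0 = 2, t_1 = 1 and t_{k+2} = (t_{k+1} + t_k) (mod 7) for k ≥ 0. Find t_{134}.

t_0 = 2,  t_1 = 1,  t_2 = 3,  t_3 = 4,  t_4 = 0,  t_5 = 4,  t_6 = 4,  t_7 = 1,  t_8 = 5,  t_9 = 6,  t_{10} = 4,  t_{11} = 3,  t_{12} = 0,  t_{13} = 3,  t_{14} = 3,  t_{15} = 6,  t_{16} = 2,  t_{17} = 1.
Since (t_{16}, t_{17}) = (t_0, t_1) = (2, 1) (two consecutive terms determine the rest), the sequence is periodic with period 16.
So t_{134} = t_{0 + ((134-0) mod 16)} = t_6 = 4.

4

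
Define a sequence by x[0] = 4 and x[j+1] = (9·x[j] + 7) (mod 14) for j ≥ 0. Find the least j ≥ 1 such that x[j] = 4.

6

Computing terms: x[0] = 4,  x[1] = 1,  x[2] = 2,  x[3] = 11,  x[4] = 8,  x[5] = 9,  x[6] = 4.
Since x[6] = x[0] = 4, the sequence is periodic with period 6.
The value 4 next appears (with j ≥ 1) at x[6].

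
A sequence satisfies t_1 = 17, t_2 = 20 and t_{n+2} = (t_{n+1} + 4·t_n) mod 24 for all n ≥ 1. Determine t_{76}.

Listing terms: t_1 = 17,  t_2 = 20,  t_3 = 16,  t_4 = 0,  t_5 = 16,  t_6 = 16,  t_7 = 8,  t_8 = 0,  t_9 = 8,  t_{10} = 8,  t_{11} = 16,  t_{12} = 0.
Since (t_{11}, t_{12}) = (t_3, t_4) = (16, 0) (two consecutive terms determine the rest), the sequence is eventually periodic: after a pre-period of length 2 it cycles with period 8.
For n ≥ 3, t_n depends only on (n - 3) mod 8. (76 - 3) mod 8 = 1, so t_{76} = t_4 = 0.

0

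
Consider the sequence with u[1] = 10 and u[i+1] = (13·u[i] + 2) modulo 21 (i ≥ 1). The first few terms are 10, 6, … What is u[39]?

17

We have u[1] = 10; u[2] = 6; u[3] = 17; u[4] = 13; u[5] = 3; u[6] = 20; u[7] = 10.
The sequence repeats with period 6.
(39 - 1) mod 6 = 2, so u[39] = u[3] = 17.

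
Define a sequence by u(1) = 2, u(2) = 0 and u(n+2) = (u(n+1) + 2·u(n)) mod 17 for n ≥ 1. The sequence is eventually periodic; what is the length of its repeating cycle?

u(1) = 2, u(2) = 0, u(3) = 4, u(4) = 4, u(5) = 12, u(6) = 3, u(7) = 10, u(8) = 16, u(9) = 2, u(10) = 0.
Since (u(9), u(10)) = (u(1), u(2)) = (2, 0) (two consecutive terms determine the rest), the sequence is periodic with period 8.

8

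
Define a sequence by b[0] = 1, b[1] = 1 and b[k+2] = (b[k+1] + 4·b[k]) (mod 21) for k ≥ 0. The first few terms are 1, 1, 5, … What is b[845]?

We have b[0] = 1; b[1] = 1; b[2] = 5; b[3] = 9; b[4] = 8; b[5] = 2; b[6] = 13; b[7] = 0; b[8] = 10; b[9] = 10; b[10] = 8; b[11] = 6; b[12] = 17; b[13] = 20; b[14] = 4; b[15] = 0; b[16] = 16; b[17] = 16; b[18] = 17; b[19] = 18; b[20] = 2; b[21] = 11; b[22] = 19; b[23] = 0; b[24] = 13; b[25] = 13; b[26] = 2; b[27] = 12; b[28] = 20; b[29] = 5; b[30] = 1; b[31] = 0; b[32] = 4; b[33] = 4; b[34] = 20; b[35] = 15; b[36] = 11; b[37] = 8; b[38] = 10; b[39] = 0; b[40] = 19; b[41] = 19; b[42] = 11; b[43] = 3; b[44] = 5; b[45] = 17; b[46] = 16; b[47] = 0; b[48] = 1; b[49] = 1.
Since (b[48], b[49]) = (b[0], b[1]) = (1, 1) (two consecutive terms determine the rest), the sequence is periodic with period 48.
(845 - 0) mod 48 = 29, so b[845] = b[29] = 5.

5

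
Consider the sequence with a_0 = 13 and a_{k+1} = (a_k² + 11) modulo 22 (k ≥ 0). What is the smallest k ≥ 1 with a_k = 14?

We have a_0 = 13,  a_1 = 4,  a_2 = 5,  a_3 = 14,  a_4 = 9,  a_5 = 4.
Since a_5 = a_1 = 4, the sequence is eventually periodic: after a pre-period of length 1 it cycles with period 4.
The value 14 first appears (with k ≥ 1) at a_3.

3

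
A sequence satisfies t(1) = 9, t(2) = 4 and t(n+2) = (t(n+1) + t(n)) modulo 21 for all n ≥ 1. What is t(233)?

t(1) = 9,  t(2) = 4,  t(3) = 13,  t(4) = 17,  t(5) = 9,  t(6) = 5,  t(7) = 14,  t(8) = 19,  t(9) = 12,  t(10) = 10,  t(11) = 1,  t(12) = 11,  t(13) = 12,  t(14) = 2,  t(15) = 14,  t(16) = 16,  t(17) = 9,  t(18) = 4.
The sequence repeats with period 16.
So t(233) = t(1 + ((233-1) mod 16)) = t(9) = 12.

12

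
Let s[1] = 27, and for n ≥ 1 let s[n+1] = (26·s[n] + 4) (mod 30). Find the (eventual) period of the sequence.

We have s[1] = 27, s[2] = 16, s[3] = 0, s[4] = 4, s[5] = 18, s[6] = 22, s[7] = 6, s[8] = 10, s[9] = 24, s[10] = 28, s[11] = 12, s[12] = 16.
Since s[12] = s[2] = 16, the sequence is eventually periodic: after a pre-period of length 1 it cycles with period 10.

10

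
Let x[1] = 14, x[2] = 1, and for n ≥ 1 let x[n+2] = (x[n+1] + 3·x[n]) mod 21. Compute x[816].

19

We have x[1] = 14,  x[2] = 1,  x[3] = 1,  x[4] = 4,  x[5] = 7,  x[6] = 19,  x[7] = 19,  x[8] = 13,  x[9] = 7,  x[10] = 4,  x[11] = 4,  x[12] = 16,  x[13] = 7,  x[14] = 13,  x[15] = 13,  x[16] = 10,  x[17] = 7,  x[18] = 16,  x[19] = 16,  x[20] = 1,  x[21] = 7,  x[22] = 10,  x[23] = 10,  x[24] = 19,  x[25] = 7,  x[26] = 1,  x[27] = 1.
Since (x[26], x[27]) = (x[2], x[3]) = (1, 1) (two consecutive terms determine the rest), the sequence is eventually periodic: after a pre-period of length 1 it cycles with period 24.
For n ≥ 2, x[n] depends only on (n - 2) mod 24. (816 - 2) mod 24 = 22, so x[816] = x[24] = 19.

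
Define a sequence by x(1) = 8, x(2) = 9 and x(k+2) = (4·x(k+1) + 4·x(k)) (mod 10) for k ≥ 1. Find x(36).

We have x(1) = 8,  x(2) = 9,  x(3) = 8,  x(4) = 8,  x(5) = 4,  x(6) = 8,  x(7) = 8.
Since (x(6), x(7)) = (x(3), x(4)) = (8, 8) (two consecutive terms determine the rest), the sequence is eventually periodic: after a pre-period of length 2 it cycles with period 3.
For k ≥ 3, x(k) depends only on (k - 3) mod 3. (36 - 3) mod 3 = 0, so x(36) = x(3) = 8.

8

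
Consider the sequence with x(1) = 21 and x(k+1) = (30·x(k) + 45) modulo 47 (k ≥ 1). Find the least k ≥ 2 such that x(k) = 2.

30

We have x(1) = 21; x(2) = 17; x(3) = 38; x(4) = 10; x(5) = 16; x(6) = 8; x(7) = 3; x(8) = 41; x(9) = 6; x(10) = 37; x(11) = 27; x(12) = 9; x(13) = 33; x(14) = 1; x(15) = 28; x(16) = 39; x(17) = 40; x(18) = 23; x(19) = 30; x(20) = 5; x(21) = 7; x(22) = 20; x(23) = 34; x(24) = 31; x(25) = 35; x(26) = 14; x(27) = 42; x(28) = 36; x(29) = 44; x(30) = 2; x(31) = 11; x(32) = 46; x(33) = 15; x(34) = 25; x(35) = 43; x(36) = 19; x(37) = 4; x(38) = 24; x(39) = 13; x(40) = 12; x(41) = 29; x(42) = 22; x(43) = 0; x(44) = 45; x(45) = 32; x(46) = 18; x(47) = 21.
The sequence repeats with period 46.
The value 2 first appears (with k ≥ 2) at x(30).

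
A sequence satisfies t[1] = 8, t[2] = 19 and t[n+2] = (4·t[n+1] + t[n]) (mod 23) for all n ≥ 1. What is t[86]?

We have t[1] = 8; t[2] = 19; t[3] = 15; t[4] = 10; t[5] = 9; t[6] = 0; t[7] = 9; t[8] = 13; t[9] = 15; t[10] = 4; t[11] = 8; t[12] = 13; t[13] = 14; t[14] = 0; t[15] = 14; t[16] = 10; t[17] = 8; t[18] = 19.
The sequence repeats with period 16.
(86 - 1) mod 16 = 5, so t[86] = t[6] = 0.

0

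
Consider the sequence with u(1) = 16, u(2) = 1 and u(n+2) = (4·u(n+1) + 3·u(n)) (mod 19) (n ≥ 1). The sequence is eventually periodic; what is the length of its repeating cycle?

Computing terms: u(1) = 16, u(2) = 1, u(3) = 14, u(4) = 2, u(5) = 12, u(6) = 16, u(7) = 5, u(8) = 11, u(9) = 2, u(10) = 3, u(11) = 18, u(12) = 5, u(13) = 17, u(14) = 7, u(15) = 3, u(16) = 14, u(17) = 8, u(18) = 17, u(19) = 16, u(20) = 1.
The sequence repeats with period 18.

18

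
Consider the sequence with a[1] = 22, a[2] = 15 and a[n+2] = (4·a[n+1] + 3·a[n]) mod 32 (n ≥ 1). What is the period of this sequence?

16

Listing terms: a[1] = 22; a[2] = 15; a[3] = 30; a[4] = 5; a[5] = 14; a[6] = 7; a[7] = 6; a[8] = 13; a[9] = 6; a[10] = 31; a[11] = 14; a[12] = 21; a[13] = 30; a[14] = 23; a[15] = 22; a[16] = 29; a[17] = 22; a[18] = 15.
Since (a[17], a[18]) = (a[1], a[2]) = (22, 15) (two consecutive terms determine the rest), the sequence is periodic with period 16.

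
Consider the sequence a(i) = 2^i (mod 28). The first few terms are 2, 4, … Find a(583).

We have a(1) = 2, a(2) = 4, a(3) = 8, a(4) = 16, a(5) = 4.
Since a(5) = a(2) = 4, the sequence is eventually periodic: after a pre-period of length 1 it cycles with period 3.
For i ≥ 2, a(i) depends only on (i - 2) mod 3. (583 - 2) mod 3 = 2, so a(583) = a(4) = 16.

16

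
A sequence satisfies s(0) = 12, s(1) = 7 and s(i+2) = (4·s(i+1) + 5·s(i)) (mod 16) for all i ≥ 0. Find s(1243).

Listing terms: s(0) = 12; s(1) = 7; s(2) = 8; s(3) = 3; s(4) = 4; s(5) = 15; s(6) = 0; s(7) = 11; s(8) = 12; s(9) = 7.
Since (s(8), s(9)) = (s(0), s(1)) = (12, 7) (two consecutive terms determine the rest), the sequence is periodic with period 8.
(1243 - 0) mod 8 = 3, so s(1243) = s(3) = 3.

3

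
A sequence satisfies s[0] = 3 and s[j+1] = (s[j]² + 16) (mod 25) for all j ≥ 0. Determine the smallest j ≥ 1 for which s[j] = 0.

Listing terms: s[0] = 3; s[1] = 0; s[2] = 16; s[3] = 22; s[4] = 0.
Since s[4] = s[1] = 0, the sequence is eventually periodic: after a pre-period of length 1 it cycles with period 3.
The value 0 first appears (with j ≥ 1) at s[1].

1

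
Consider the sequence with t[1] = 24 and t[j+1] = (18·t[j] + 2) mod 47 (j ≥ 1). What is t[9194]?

38

We have t[1] = 24, t[2] = 11, t[3] = 12, t[4] = 30, t[5] = 25, t[6] = 29, t[7] = 7, t[8] = 34, t[9] = 3, t[10] = 9, t[11] = 23, t[12] = 40, t[13] = 17, t[14] = 26, t[15] = 0, t[16] = 2, t[17] = 38, t[18] = 28, t[19] = 36, t[20] = 39, t[21] = 46, t[22] = 31, t[23] = 43, t[24] = 24.
The sequence repeats with period 23.
So t[9194] = t[1 + ((9194-1) mod 23)] = t[17] = 38.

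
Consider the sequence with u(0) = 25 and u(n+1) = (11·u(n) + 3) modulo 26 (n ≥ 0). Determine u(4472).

We have u(0) = 25,  u(1) = 18,  u(2) = 19,  u(3) = 4,  u(4) = 21,  u(5) = 0,  u(6) = 3,  u(7) = 10,  u(8) = 9,  u(9) = 24,  u(10) = 7,  u(11) = 2,  u(12) = 25.
Since u(12) = u(0) = 25, the sequence is periodic with period 12.
So u(4472) = u(0 + ((4472-0) mod 12)) = u(8) = 9.

9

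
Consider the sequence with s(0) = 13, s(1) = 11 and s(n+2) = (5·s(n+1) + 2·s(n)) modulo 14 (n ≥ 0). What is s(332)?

3

s(0) = 13, s(1) = 11, s(2) = 11, s(3) = 7, s(4) = 1, s(5) = 5, s(6) = 13, s(7) = 5, s(8) = 9, s(9) = 13, s(10) = 13, s(11) = 7, s(12) = 5, s(13) = 11, s(14) = 9, s(15) = 11, s(16) = 3, s(17) = 9, s(18) = 9, s(19) = 7, s(20) = 11, s(21) = 13, s(22) = 3, s(23) = 13, s(24) = 1, s(25) = 3, s(26) = 3, s(27) = 7, s(28) = 13, s(29) = 9, s(30) = 1, s(31) = 9, s(32) = 5, s(33) = 1, s(34) = 1, s(35) = 7, s(36) = 9, s(37) = 3, s(38) = 5, s(39) = 3, s(40) = 11, s(41) = 5, s(42) = 5, s(43) = 7, s(44) = 3, s(45) = 1, s(46) = 11, s(47) = 1, s(48) = 13, s(49) = 11.
Since (s(48), s(49)) = (s(0), s(1)) = (13, 11) (two consecutive terms determine the rest), the sequence is periodic with period 48.
(332 - 0) mod 48 = 44, so s(332) = s(44) = 3.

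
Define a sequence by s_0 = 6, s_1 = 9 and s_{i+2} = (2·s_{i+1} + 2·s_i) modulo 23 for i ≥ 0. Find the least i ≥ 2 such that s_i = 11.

s_0 = 6, s_1 = 9, s_2 = 7, s_3 = 9, s_4 = 9, s_5 = 13, s_6 = 21, s_7 = 22, s_8 = 17, s_9 = 9, s_{10} = 6, s_{11} = 7, s_{12} = 3, s_{13} = 20, s_{14} = 0, s_{15} = 17, s_{16} = 11, s_{17} = 10, s_{18} = 19, s_{19} = 12, s_{20} = 16, s_{21} = 10, s_{22} = 6, s_{23} = 9.
Since (s_{22}, s_{23}) = (s_0, s_1) = (6, 9) (two consecutive terms determine the rest), the sequence is periodic with period 22.
The value 11 first appears (with i ≥ 2) at s_{16}.

16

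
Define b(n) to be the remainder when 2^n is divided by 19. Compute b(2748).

11

Computing terms: b(1) = 2; b(2) = 4; b(3) = 8; b(4) = 16; b(5) = 13; b(6) = 7; b(7) = 14; b(8) = 9; b(9) = 18; b(10) = 17; b(11) = 15; b(12) = 11; b(13) = 3; b(14) = 6; b(15) = 12; b(16) = 5; b(17) = 10; b(18) = 1; b(19) = 2.
Since b(19) = b(1) = 2, the sequence is periodic with period 18.
So b(2748) = b(1 + ((2748-1) mod 18)) = b(12) = 11.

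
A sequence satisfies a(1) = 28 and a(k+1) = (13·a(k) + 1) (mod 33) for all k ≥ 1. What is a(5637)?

18

Computing terms: a(1) = 28; a(2) = 2; a(3) = 27; a(4) = 22; a(5) = 23; a(6) = 3; a(7) = 7; a(8) = 26; a(9) = 9; a(10) = 19; a(11) = 17; a(12) = 24; a(13) = 16; a(14) = 11; a(15) = 12; a(16) = 25; a(17) = 29; a(18) = 15; a(19) = 31; a(20) = 8; a(21) = 6; a(22) = 13; a(23) = 5; a(24) = 0; a(25) = 1; a(26) = 14; a(27) = 18; a(28) = 4; a(29) = 20; a(30) = 30; a(31) = 28.
The sequence repeats with period 30.
(5637 - 1) mod 30 = 26, so a(5637) = a(27) = 18.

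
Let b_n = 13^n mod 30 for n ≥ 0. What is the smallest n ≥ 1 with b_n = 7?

3

We have b_0 = 1; b_1 = 13; b_2 = 19; b_3 = 7; b_4 = 1.
The sequence repeats with period 4.
The value 7 first appears (with n ≥ 1) at b_3.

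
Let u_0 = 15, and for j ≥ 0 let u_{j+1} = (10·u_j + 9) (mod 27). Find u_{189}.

We have u_0 = 15,  u_1 = 24,  u_2 = 6,  u_3 = 15.
Since u_3 = u_0 = 15, the sequence is periodic with period 3.
(189 - 0) mod 3 = 0, so u_{189} = u_0 = 15.

15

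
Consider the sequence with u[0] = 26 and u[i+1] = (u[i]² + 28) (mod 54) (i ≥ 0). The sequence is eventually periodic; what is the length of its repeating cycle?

3

Listing terms: u[0] = 26; u[1] = 2; u[2] = 32; u[3] = 26.
The sequence repeats with period 3.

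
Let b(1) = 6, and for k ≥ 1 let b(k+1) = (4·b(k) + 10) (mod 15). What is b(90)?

14

Listing terms: b(1) = 6, b(2) = 4, b(3) = 11, b(4) = 9, b(5) = 1, b(6) = 14, b(7) = 6.
The sequence repeats with period 6.
(90 - 1) mod 6 = 5, so b(90) = b(6) = 14.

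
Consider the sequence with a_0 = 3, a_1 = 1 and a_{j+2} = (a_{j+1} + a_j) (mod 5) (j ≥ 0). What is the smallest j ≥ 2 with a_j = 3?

6

Listing terms: a_0 = 3,  a_1 = 1,  a_2 = 4,  a_3 = 0,  a_4 = 4,  a_5 = 4,  a_6 = 3,  a_7 = 2,  a_8 = 0,  a_9 = 2,  a_{10} = 2,  a_{11} = 4,  a_{12} = 1,  a_{13} = 0,  a_{14} = 1,  a_{15} = 1,  a_{16} = 2,  a_{17} = 3,  a_{18} = 0,  a_{19} = 3,  a_{20} = 3,  a_{21} = 1.
The sequence repeats with period 20.
The value 3 first appears (with j ≥ 2) at a_6.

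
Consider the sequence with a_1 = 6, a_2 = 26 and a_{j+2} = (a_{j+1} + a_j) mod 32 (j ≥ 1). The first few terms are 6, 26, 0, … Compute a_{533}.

a_1 = 6, a_2 = 26, a_3 = 0, a_4 = 26, a_5 = 26, a_6 = 20, a_7 = 14, a_8 = 2, a_9 = 16, a_{10} = 18, a_{11} = 2, a_{12} = 20, a_{13} = 22, a_{14} = 10, a_{15} = 0, a_{16} = 10, a_{17} = 10, a_{18} = 20, a_{19} = 30, a_{20} = 18, a_{21} = 16, a_{22} = 2, a_{23} = 18, a_{24} = 20, a_{25} = 6, a_{26} = 26.
Since (a_{25}, a_{26}) = (a_1, a_2) = (6, 26) (two consecutive terms determine the rest), the sequence is periodic with period 24.
(533 - 1) mod 24 = 4, so a_{533} = a_5 = 26.

26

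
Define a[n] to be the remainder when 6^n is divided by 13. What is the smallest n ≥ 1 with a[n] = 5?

9

a[0] = 1,  a[1] = 6,  a[2] = 10,  a[3] = 8,  a[4] = 9,  a[5] = 2,  a[6] = 12,  a[7] = 7,  a[8] = 3,  a[9] = 5,  a[10] = 4,  a[11] = 11,  a[12] = 1.
The sequence repeats with period 12.
The value 5 first appears (with n ≥ 1) at a[9].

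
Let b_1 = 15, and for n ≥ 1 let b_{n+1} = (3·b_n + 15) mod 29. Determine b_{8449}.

4

Listing terms: b_1 = 15, b_2 = 2, b_3 = 21, b_4 = 20, b_5 = 17, b_6 = 8, b_7 = 10, b_8 = 16, b_9 = 5, b_{10} = 1, b_{11} = 18, b_{12} = 11, b_{13} = 19, b_{14} = 14, b_{15} = 28, b_{16} = 12, b_{17} = 22, b_{18} = 23, b_{19} = 26, b_{20} = 6, b_{21} = 4, b_{22} = 27, b_{23} = 9, b_{24} = 13, b_{25} = 25, b_{26} = 3, b_{27} = 24, b_{28} = 0, b_{29} = 15.
The sequence repeats with period 28.
So b_{8449} = b_{1 + ((8449-1) mod 28)} = b_{21} = 4.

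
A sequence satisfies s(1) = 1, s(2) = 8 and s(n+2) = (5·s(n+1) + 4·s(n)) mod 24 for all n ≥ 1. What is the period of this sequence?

Computing terms: s(1) = 1; s(2) = 8; s(3) = 20; s(4) = 12; s(5) = 20; s(6) = 4; s(7) = 4; s(8) = 12; s(9) = 4; s(10) = 20; s(11) = 20; s(12) = 12.
Since (s(11), s(12)) = (s(3), s(4)) = (20, 12) (two consecutive terms determine the rest), the sequence is eventually periodic: after a pre-period of length 2 it cycles with period 8.

8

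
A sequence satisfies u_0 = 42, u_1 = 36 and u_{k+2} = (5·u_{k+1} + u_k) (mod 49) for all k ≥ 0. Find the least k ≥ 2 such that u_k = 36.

5

Computing terms: u_0 = 42, u_1 = 36, u_2 = 26, u_3 = 19, u_4 = 23, u_5 = 36, u_6 = 7, u_7 = 22, u_8 = 19, u_9 = 19, u_{10} = 16, u_{11} = 1, u_{12} = 21, u_{13} = 8, u_{14} = 12, u_{15} = 19, u_{16} = 9, u_{17} = 15, u_{18} = 35, u_{19} = 43, u_{20} = 5, u_{21} = 19, u_{22} = 2, u_{23} = 29, u_{24} = 0, u_{25} = 29, u_{26} = 47, u_{27} = 19, u_{28} = 44, u_{29} = 43, u_{30} = 14, u_{31} = 15, u_{32} = 40, u_{33} = 19, u_{34} = 37, u_{35} = 8, u_{36} = 28, u_{37} = 1, u_{38} = 33, u_{39} = 19, u_{40} = 30, u_{41} = 22, u_{42} = 42, u_{43} = 36.
The sequence repeats with period 42.
The value 36 first appears (with k ≥ 2) at u_5.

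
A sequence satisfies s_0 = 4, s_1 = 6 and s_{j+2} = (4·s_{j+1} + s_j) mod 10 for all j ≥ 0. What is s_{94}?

0

Computing terms: s_0 = 4; s_1 = 6; s_2 = 8; s_3 = 8; s_4 = 0; s_5 = 8; s_6 = 2; s_7 = 6; s_8 = 6; s_9 = 0; s_{10} = 6; s_{11} = 4; s_{12} = 2; s_{13} = 2; s_{14} = 0; s_{15} = 2; s_{16} = 8; s_{17} = 4; s_{18} = 4; s_{19} = 0; s_{20} = 4; s_{21} = 6.
Since (s_{20}, s_{21}) = (s_0, s_1) = (4, 6) (two consecutive terms determine the rest), the sequence is periodic with period 20.
So s_{94} = s_{0 + ((94-0) mod 20)} = s_{14} = 0.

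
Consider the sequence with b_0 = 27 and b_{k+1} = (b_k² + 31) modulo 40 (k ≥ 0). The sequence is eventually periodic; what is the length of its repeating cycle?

6

We have b_0 = 27; b_1 = 0; b_2 = 31; b_3 = 32; b_4 = 15; b_5 = 16; b_6 = 7; b_7 = 0.
Since b_7 = b_1 = 0, the sequence is eventually periodic: after a pre-period of length 1 it cycles with period 6.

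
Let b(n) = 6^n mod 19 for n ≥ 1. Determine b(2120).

Listing terms: b(1) = 6,  b(2) = 17,  b(3) = 7,  b(4) = 4,  b(5) = 5,  b(6) = 11,  b(7) = 9,  b(8) = 16,  b(9) = 1,  b(10) = 6.
Since b(10) = b(1) = 6, the sequence is periodic with period 9.
(2120 - 1) mod 9 = 4, so b(2120) = b(5) = 5.

5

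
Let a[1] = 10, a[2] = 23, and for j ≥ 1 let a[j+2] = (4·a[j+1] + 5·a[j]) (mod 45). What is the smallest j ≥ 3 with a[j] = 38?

Listing terms: a[1] = 10,  a[2] = 23,  a[3] = 7,  a[4] = 8,  a[5] = 22,  a[6] = 38,  a[7] = 37,  a[8] = 23,  a[9] = 7.
Since (a[8], a[9]) = (a[2], a[3]) = (23, 7) (two consecutive terms determine the rest), the sequence is eventually periodic: after a pre-period of length 1 it cycles with period 6.
The value 38 first appears (with j ≥ 3) at a[6].

6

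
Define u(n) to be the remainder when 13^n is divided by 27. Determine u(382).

We have u(1) = 13; u(2) = 7; u(3) = 10; u(4) = 22; u(5) = 16; u(6) = 19; u(7) = 4; u(8) = 25; u(9) = 1; u(10) = 13.
Since u(10) = u(1) = 13, the sequence is periodic with period 9.
(382 - 1) mod 9 = 3, so u(382) = u(4) = 22.

22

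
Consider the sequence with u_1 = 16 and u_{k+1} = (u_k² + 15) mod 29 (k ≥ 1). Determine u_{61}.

16

Listing terms: u_1 = 16, u_2 = 10, u_3 = 28, u_4 = 16.
The sequence repeats with period 3.
So u_{61} = u_{1 + ((61-1) mod 3)} = u_1 = 16.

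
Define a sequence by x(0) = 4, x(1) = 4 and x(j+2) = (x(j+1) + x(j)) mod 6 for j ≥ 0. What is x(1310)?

We have x(0) = 4; x(1) = 4; x(2) = 2; x(3) = 0; x(4) = 2; x(5) = 2; x(6) = 4; x(7) = 0; x(8) = 4; x(9) = 4.
The sequence repeats with period 8.
(1310 - 0) mod 8 = 6, so x(1310) = x(6) = 4.

4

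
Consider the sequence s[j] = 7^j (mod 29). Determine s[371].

1

Listing terms: s[1] = 7; s[2] = 20; s[3] = 24; s[4] = 23; s[5] = 16; s[6] = 25; s[7] = 1; s[8] = 7.
Since s[8] = s[1] = 7, the sequence is periodic with period 7.
So s[371] = s[1 + ((371-1) mod 7)] = s[7] = 1.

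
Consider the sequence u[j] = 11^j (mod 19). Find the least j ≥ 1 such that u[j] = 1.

Listing terms: u[0] = 1, u[1] = 11, u[2] = 7, u[3] = 1.
The sequence repeats with period 3.
The value 1 next appears (with j ≥ 1) at u[3].

3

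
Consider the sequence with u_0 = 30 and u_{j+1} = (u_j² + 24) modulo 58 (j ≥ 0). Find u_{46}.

18

Computing terms: u_0 = 30, u_1 = 54, u_2 = 40, u_3 = 0, u_4 = 24, u_5 = 20, u_6 = 18, u_7 = 0.
Since u_7 = u_3 = 0, the sequence is eventually periodic: after a pre-period of length 3 it cycles with period 4.
For j ≥ 3, u_j depends only on (j - 3) mod 4. (46 - 3) mod 4 = 3, so u_{46} = u_6 = 18.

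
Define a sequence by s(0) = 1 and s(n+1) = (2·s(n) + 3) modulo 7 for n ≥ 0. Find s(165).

s(0) = 1; s(1) = 5; s(2) = 6; s(3) = 1.
The sequence repeats with period 3.
So s(165) = s(0 + ((165-0) mod 3)) = s(0) = 1.

1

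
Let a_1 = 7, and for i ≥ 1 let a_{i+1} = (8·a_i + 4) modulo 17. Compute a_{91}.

8

Listing terms: a_1 = 7,  a_2 = 9,  a_3 = 8,  a_4 = 0,  a_5 = 4,  a_6 = 2,  a_7 = 3,  a_8 = 11,  a_9 = 7.
Since a_9 = a_1 = 7, the sequence is periodic with period 8.
So a_{91} = a_{1 + ((91-1) mod 8)} = a_3 = 8.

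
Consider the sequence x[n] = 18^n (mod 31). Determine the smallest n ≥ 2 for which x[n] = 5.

10

x[1] = 18; x[2] = 14; x[3] = 4; x[4] = 10; x[5] = 25; x[6] = 16; x[7] = 9; x[8] = 7; x[9] = 2; x[10] = 5; x[11] = 28; x[12] = 8; x[13] = 20; x[14] = 19; x[15] = 1; x[16] = 18.
Since x[16] = x[1] = 18, the sequence is periodic with period 15.
The value 5 first appears (with n ≥ 2) at x[10].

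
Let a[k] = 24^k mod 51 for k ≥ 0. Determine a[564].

Computing terms: a[0] = 1; a[1] = 24; a[2] = 15; a[3] = 3; a[4] = 21; a[5] = 45; a[6] = 9; a[7] = 12; a[8] = 33; a[9] = 27; a[10] = 36; a[11] = 48; a[12] = 30; a[13] = 6; a[14] = 42; a[15] = 39; a[16] = 18; a[17] = 24.
Since a[17] = a[1] = 24, the sequence is eventually periodic: after a pre-period of length 1 it cycles with period 16.
For k ≥ 1, a[k] depends only on (k - 1) mod 16. (564 - 1) mod 16 = 3, so a[564] = a[4] = 21.

21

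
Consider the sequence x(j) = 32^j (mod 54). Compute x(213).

Computing terms: x(0) = 1; x(1) = 32; x(2) = 52; x(3) = 44; x(4) = 4; x(5) = 20; x(6) = 46; x(7) = 14; x(8) = 16; x(9) = 26; x(10) = 22; x(11) = 2; x(12) = 10; x(13) = 50; x(14) = 34; x(15) = 8; x(16) = 40; x(17) = 38; x(18) = 28; x(19) = 32.
Since x(19) = x(1) = 32, the sequence is eventually periodic: after a pre-period of length 1 it cycles with period 18.
For j ≥ 1, x(j) depends only on (j - 1) mod 18. (213 - 1) mod 18 = 14, so x(213) = x(15) = 8.

8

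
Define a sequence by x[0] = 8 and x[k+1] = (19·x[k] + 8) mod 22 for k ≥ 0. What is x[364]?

4

x[0] = 8; x[1] = 6; x[2] = 12; x[3] = 16; x[4] = 4; x[5] = 18; x[6] = 20; x[7] = 14; x[8] = 10; x[9] = 0; x[10] = 8.
The sequence repeats with period 10.
So x[364] = x[0 + ((364-0) mod 10)] = x[4] = 4.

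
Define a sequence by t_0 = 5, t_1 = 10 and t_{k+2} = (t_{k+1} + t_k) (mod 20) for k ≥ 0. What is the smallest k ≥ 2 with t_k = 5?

We have t_0 = 5, t_1 = 10, t_2 = 15, t_3 = 5, t_4 = 0, t_5 = 5, t_6 = 5, t_7 = 10.
Since (t_6, t_7) = (t_0, t_1) = (5, 10) (two consecutive terms determine the rest), the sequence is periodic with period 6.
The value 5 first appears (with k ≥ 2) at t_3.

3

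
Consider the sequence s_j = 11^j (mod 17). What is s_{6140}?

Computing terms: s_0 = 1; s_1 = 11; s_2 = 2; s_3 = 5; s_4 = 4; s_5 = 10; s_6 = 8; s_7 = 3; s_8 = 16; s_9 = 6; s_{10} = 15; s_{11} = 12; s_{12} = 13; s_{13} = 7; s_{14} = 9; s_{15} = 14; s_{16} = 1.
Since s_{16} = s_0 = 1, the sequence is periodic with period 16.
So s_{6140} = s_{0 + ((6140-0) mod 16)} = s_{12} = 13.

13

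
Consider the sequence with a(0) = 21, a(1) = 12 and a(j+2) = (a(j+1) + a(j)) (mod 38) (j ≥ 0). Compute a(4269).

7

Listing terms: a(0) = 21,  a(1) = 12,  a(2) = 33,  a(3) = 7,  a(4) = 2,  a(5) = 9,  a(6) = 11,  a(7) = 20,  a(8) = 31,  a(9) = 13,  a(10) = 6,  a(11) = 19,  a(12) = 25,  a(13) = 6,  a(14) = 31,  a(15) = 37,  a(16) = 30,  a(17) = 29,  a(18) = 21,  a(19) = 12.
The sequence repeats with period 18.
So a(4269) = a(0 + ((4269-0) mod 18)) = a(3) = 7.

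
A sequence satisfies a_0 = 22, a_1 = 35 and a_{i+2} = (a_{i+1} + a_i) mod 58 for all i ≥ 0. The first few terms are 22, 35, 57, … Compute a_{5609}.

57

Listing terms: a_0 = 22; a_1 = 35; a_2 = 57; a_3 = 34; a_4 = 33; a_5 = 9; a_6 = 42; a_7 = 51; a_8 = 35; a_9 = 28; a_{10} = 5; a_{11} = 33; a_{12} = 38; a_{13} = 13; a_{14} = 51; a_{15} = 6; a_{16} = 57; a_{17} = 5; a_{18} = 4; a_{19} = 9; a_{20} = 13; a_{21} = 22; a_{22} = 35.
The sequence repeats with period 21.
(5609 - 0) mod 21 = 2, so a_{5609} = a_2 = 57.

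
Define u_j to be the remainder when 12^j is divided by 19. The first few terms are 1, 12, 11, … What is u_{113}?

8

u_0 = 1, u_1 = 12, u_2 = 11, u_3 = 18, u_4 = 7, u_5 = 8, u_6 = 1.
The sequence repeats with period 6.
(113 - 0) mod 6 = 5, so u_{113} = u_5 = 8.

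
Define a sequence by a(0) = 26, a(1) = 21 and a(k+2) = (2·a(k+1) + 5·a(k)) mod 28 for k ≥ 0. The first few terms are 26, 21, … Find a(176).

10

Listing terms: a(0) = 26,  a(1) = 21,  a(2) = 4,  a(3) = 1,  a(4) = 22,  a(5) = 21,  a(6) = 12,  a(7) = 17,  a(8) = 10,  a(9) = 21,  a(10) = 8,  a(11) = 9,  a(12) = 2,  a(13) = 21,  a(14) = 24,  a(15) = 13,  a(16) = 6,  a(17) = 21,  a(18) = 16,  a(19) = 25,  a(20) = 18,  a(21) = 21,  a(22) = 20,  a(23) = 5,  a(24) = 26,  a(25) = 21.
Since (a(24), a(25)) = (a(0), a(1)) = (26, 21) (two consecutive terms determine the rest), the sequence is periodic with period 24.
So a(176) = a(0 + ((176-0) mod 24)) = a(8) = 10.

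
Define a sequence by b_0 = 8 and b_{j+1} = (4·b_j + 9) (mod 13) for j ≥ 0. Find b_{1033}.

b_0 = 8; b_1 = 2; b_2 = 4; b_3 = 12; b_4 = 5; b_5 = 3; b_6 = 8.
The sequence repeats with period 6.
(1033 - 0) mod 6 = 1, so b_{1033} = b_1 = 2.

2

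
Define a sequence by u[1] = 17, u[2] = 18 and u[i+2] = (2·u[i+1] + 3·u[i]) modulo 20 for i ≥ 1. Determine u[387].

Computing terms: u[1] = 17,  u[2] = 18,  u[3] = 7,  u[4] = 8,  u[5] = 17,  u[6] = 18.
Since (u[5], u[6]) = (u[1], u[2]) = (17, 18) (two consecutive terms determine the rest), the sequence is periodic with period 4.
(387 - 1) mod 4 = 2, so u[387] = u[3] = 7.

7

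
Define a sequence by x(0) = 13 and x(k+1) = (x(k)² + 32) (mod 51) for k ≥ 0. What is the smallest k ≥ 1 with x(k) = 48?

1

x(0) = 13,  x(1) = 48,  x(2) = 41,  x(3) = 30,  x(4) = 14,  x(5) = 24,  x(6) = 47,  x(7) = 48.
Since x(7) = x(1) = 48, the sequence is eventually periodic: after a pre-period of length 1 it cycles with period 6.
The value 48 first appears (with k ≥ 1) at x(1).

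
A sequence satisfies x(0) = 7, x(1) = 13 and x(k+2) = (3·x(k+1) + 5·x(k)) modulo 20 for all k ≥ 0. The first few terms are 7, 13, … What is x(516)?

11

We have x(0) = 7, x(1) = 13, x(2) = 14, x(3) = 7, x(4) = 11, x(5) = 8, x(6) = 19, x(7) = 17, x(8) = 6, x(9) = 3, x(10) = 19, x(11) = 12, x(12) = 11, x(13) = 13, x(14) = 14.
Since (x(13), x(14)) = (x(1), x(2)) = (13, 14) (two consecutive terms determine the rest), the sequence is eventually periodic: after a pre-period of length 1 it cycles with period 12.
For k ≥ 1, x(k) depends only on (k - 1) mod 12. (516 - 1) mod 12 = 11, so x(516) = x(12) = 11.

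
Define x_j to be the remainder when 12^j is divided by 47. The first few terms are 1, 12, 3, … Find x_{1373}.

28

Listing terms: x_0 = 1, x_1 = 12, x_2 = 3, x_3 = 36, x_4 = 9, x_5 = 14, x_6 = 27, x_7 = 42, x_8 = 34, x_9 = 32, x_{10} = 8, x_{11} = 2, x_{12} = 24, x_{13} = 6, x_{14} = 25, x_{15} = 18, x_{16} = 28, x_{17} = 7, x_{18} = 37, x_{19} = 21, x_{20} = 17, x_{21} = 16, x_{22} = 4, x_{23} = 1.
Since x_{23} = x_0 = 1, the sequence is periodic with period 23.
So x_{1373} = x_{0 + ((1373-0) mod 23)} = x_{16} = 28.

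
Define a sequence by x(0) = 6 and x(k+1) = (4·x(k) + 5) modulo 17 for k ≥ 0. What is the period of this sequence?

4

Listing terms: x(0) = 6,  x(1) = 12,  x(2) = 2,  x(3) = 13,  x(4) = 6.
Since x(4) = x(0) = 6, the sequence is periodic with period 4.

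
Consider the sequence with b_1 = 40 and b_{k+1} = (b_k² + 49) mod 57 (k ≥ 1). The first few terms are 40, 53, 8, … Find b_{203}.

Listing terms: b_1 = 40, b_2 = 53, b_3 = 8, b_4 = 56, b_5 = 50, b_6 = 41, b_7 = 20, b_8 = 50.
Since b_8 = b_5 = 50, the sequence is eventually periodic: after a pre-period of length 4 it cycles with period 3.
For k ≥ 5, b_k depends only on (k - 5) mod 3. (203 - 5) mod 3 = 0, so b_{203} = b_5 = 50.

50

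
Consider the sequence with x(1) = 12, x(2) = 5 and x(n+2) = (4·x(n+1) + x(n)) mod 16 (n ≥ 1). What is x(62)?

5

x(1) = 12,  x(2) = 5,  x(3) = 0,  x(4) = 5,  x(5) = 4,  x(6) = 5,  x(7) = 8,  x(8) = 5,  x(9) = 12,  x(10) = 5.
The sequence repeats with period 8.
(62 - 1) mod 8 = 5, so x(62) = x(6) = 5.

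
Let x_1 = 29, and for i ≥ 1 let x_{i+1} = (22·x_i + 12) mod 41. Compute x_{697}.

4

Computing terms: x_1 = 29, x_2 = 35, x_3 = 3, x_4 = 37, x_5 = 6, x_6 = 21, x_7 = 23, x_8 = 26, x_9 = 10, x_{10} = 27, x_{11} = 32, x_{12} = 19, x_{13} = 20, x_{14} = 1, x_{15} = 34, x_{16} = 22, x_{17} = 4, x_{18} = 18, x_{19} = 39, x_{20} = 9, x_{21} = 5, x_{22} = 40, x_{23} = 31, x_{24} = 38, x_{25} = 28, x_{26} = 13, x_{27} = 11, x_{28} = 8, x_{29} = 24, x_{30} = 7, x_{31} = 2, x_{32} = 15, x_{33} = 14, x_{34} = 33, x_{35} = 0, x_{36} = 12, x_{37} = 30, x_{38} = 16, x_{39} = 36, x_{40} = 25, x_{41} = 29.
Since x_{41} = x_1 = 29, the sequence is periodic with period 40.
(697 - 1) mod 40 = 16, so x_{697} = x_{17} = 4.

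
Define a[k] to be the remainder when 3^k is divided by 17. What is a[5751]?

Computing terms: a[0] = 1,  a[1] = 3,  a[2] = 9,  a[3] = 10,  a[4] = 13,  a[5] = 5,  a[6] = 15,  a[7] = 11,  a[8] = 16,  a[9] = 14,  a[10] = 8,  a[11] = 7,  a[12] = 4,  a[13] = 12,  a[14] = 2,  a[15] = 6,  a[16] = 1.
Since a[16] = a[0] = 1, the sequence is periodic with period 16.
So a[5751] = a[0 + ((5751-0) mod 16)] = a[7] = 11.

11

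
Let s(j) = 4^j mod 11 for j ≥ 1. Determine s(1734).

s(1) = 4, s(2) = 5, s(3) = 9, s(4) = 3, s(5) = 1, s(6) = 4.
Since s(6) = s(1) = 4, the sequence is periodic with period 5.
So s(1734) = s(1 + ((1734-1) mod 5)) = s(4) = 3.

3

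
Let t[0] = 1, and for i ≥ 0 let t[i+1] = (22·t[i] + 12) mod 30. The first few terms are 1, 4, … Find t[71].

Computing terms: t[0] = 1; t[1] = 4; t[2] = 10; t[3] = 22; t[4] = 16; t[5] = 4.
Since t[5] = t[1] = 4, the sequence is eventually periodic: after a pre-period of length 1 it cycles with period 4.
For i ≥ 1, t[i] depends only on (i - 1) mod 4. (71 - 1) mod 4 = 2, so t[71] = t[3] = 22.

22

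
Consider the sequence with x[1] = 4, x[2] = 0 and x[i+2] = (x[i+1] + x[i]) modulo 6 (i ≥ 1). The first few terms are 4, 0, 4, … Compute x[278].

0

x[1] = 4, x[2] = 0, x[3] = 4, x[4] = 4, x[5] = 2, x[6] = 0, x[7] = 2, x[8] = 2, x[9] = 4, x[10] = 0.
Since (x[9], x[10]) = (x[1], x[2]) = (4, 0) (two consecutive terms determine the rest), the sequence is periodic with period 8.
(278 - 1) mod 8 = 5, so x[278] = x[6] = 0.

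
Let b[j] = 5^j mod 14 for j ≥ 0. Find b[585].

b[0] = 1; b[1] = 5; b[2] = 11; b[3] = 13; b[4] = 9; b[5] = 3; b[6] = 1.
The sequence repeats with period 6.
(585 - 0) mod 6 = 3, so b[585] = b[3] = 13.

13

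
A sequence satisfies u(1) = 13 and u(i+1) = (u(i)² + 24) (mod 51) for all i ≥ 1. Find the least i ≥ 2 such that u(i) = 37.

Computing terms: u(1) = 13, u(2) = 40, u(3) = 43, u(4) = 37, u(5) = 16, u(6) = 25, u(7) = 37.
Since u(7) = u(4) = 37, the sequence is eventually periodic: after a pre-period of length 3 it cycles with period 3.
The value 37 first appears (with i ≥ 2) at u(4).

4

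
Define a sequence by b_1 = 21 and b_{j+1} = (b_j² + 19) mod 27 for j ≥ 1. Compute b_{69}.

Listing terms: b_1 = 21; b_2 = 1; b_3 = 20; b_4 = 14; b_5 = 26; b_6 = 20.
Since b_6 = b_3 = 20, the sequence is eventually periodic: after a pre-period of length 2 it cycles with period 3.
For j ≥ 3, b_j depends only on (j - 3) mod 3. (69 - 3) mod 3 = 0, so b_{69} = b_3 = 20.

20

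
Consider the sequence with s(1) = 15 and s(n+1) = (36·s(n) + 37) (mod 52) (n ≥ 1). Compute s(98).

5

s(1) = 15,  s(2) = 5,  s(3) = 9,  s(4) = 49,  s(5) = 33,  s(6) = 29,  s(7) = 41,  s(8) = 5.
Since s(8) = s(2) = 5, the sequence is eventually periodic: after a pre-period of length 1 it cycles with period 6.
For n ≥ 2, s(n) depends only on (n - 2) mod 6. (98 - 2) mod 6 = 0, so s(98) = s(2) = 5.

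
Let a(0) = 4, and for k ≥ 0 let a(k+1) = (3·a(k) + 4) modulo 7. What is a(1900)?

1

a(0) = 4,  a(1) = 2,  a(2) = 3,  a(3) = 6,  a(4) = 1,  a(5) = 0,  a(6) = 4.
Since a(6) = a(0) = 4, the sequence is periodic with period 6.
So a(1900) = a(0 + ((1900-0) mod 6)) = a(4) = 1.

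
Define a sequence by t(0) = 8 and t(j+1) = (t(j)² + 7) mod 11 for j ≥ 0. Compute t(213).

We have t(0) = 8, t(1) = 5, t(2) = 10, t(3) = 8.
Since t(3) = t(0) = 8, the sequence is periodic with period 3.
(213 - 0) mod 3 = 0, so t(213) = t(0) = 8.

8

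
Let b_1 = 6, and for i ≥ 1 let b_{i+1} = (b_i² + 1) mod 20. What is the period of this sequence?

6

We have b_1 = 6, b_2 = 17, b_3 = 10, b_4 = 1, b_5 = 2, b_6 = 5, b_7 = 6.
Since b_7 = b_1 = 6, the sequence is periodic with period 6.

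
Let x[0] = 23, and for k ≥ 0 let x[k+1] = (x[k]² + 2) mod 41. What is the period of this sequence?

Listing terms: x[0] = 23, x[1] = 39, x[2] = 6, x[3] = 38, x[4] = 11, x[5] = 0, x[6] = 2, x[7] = 6.
Since x[7] = x[2] = 6, the sequence is eventually periodic: after a pre-period of length 2 it cycles with period 5.

5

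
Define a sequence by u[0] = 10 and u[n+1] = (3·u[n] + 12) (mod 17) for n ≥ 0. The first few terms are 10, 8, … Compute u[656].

10

We have u[0] = 10; u[1] = 8; u[2] = 2; u[3] = 1; u[4] = 15; u[5] = 6; u[6] = 13; u[7] = 0; u[8] = 12; u[9] = 14; u[10] = 3; u[11] = 4; u[12] = 7; u[13] = 16; u[14] = 9; u[15] = 5; u[16] = 10.
Since u[16] = u[0] = 10, the sequence is periodic with period 16.
So u[656] = u[0 + ((656-0) mod 16)] = u[0] = 10.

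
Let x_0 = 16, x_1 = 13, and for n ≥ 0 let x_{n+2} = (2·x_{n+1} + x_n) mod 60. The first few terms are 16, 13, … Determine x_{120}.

16

Computing terms: x_0 = 16; x_1 = 13; x_2 = 42; x_3 = 37; x_4 = 56; x_5 = 29; x_6 = 54; x_7 = 17; x_8 = 28; x_9 = 13; x_{10} = 54; x_{11} = 1; x_{12} = 56; x_{13} = 53; x_{14} = 42; x_{15} = 17; x_{16} = 16; x_{17} = 49; x_{18} = 54; x_{19} = 37; x_{20} = 8; x_{21} = 53; x_{22} = 54; x_{23} = 41; x_{24} = 16; x_{25} = 13.
Since (x_{24}, x_{25}) = (x_0, x_1) = (16, 13) (two consecutive terms determine the rest), the sequence is periodic with period 24.
(120 - 0) mod 24 = 0, so x_{120} = x_0 = 16.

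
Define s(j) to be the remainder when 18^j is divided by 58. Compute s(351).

Listing terms: s(0) = 1; s(1) = 18; s(2) = 34; s(3) = 32; s(4) = 54; s(5) = 44; s(6) = 38; s(7) = 46; s(8) = 16; s(9) = 56; s(10) = 22; s(11) = 48; s(12) = 52; s(13) = 8; s(14) = 28; s(15) = 40; s(16) = 24; s(17) = 26; s(18) = 4; s(19) = 14; s(20) = 20; s(21) = 12; s(22) = 42; s(23) = 2; s(24) = 36; s(25) = 10; s(26) = 6; s(27) = 50; s(28) = 30; s(29) = 18.
Since s(29) = s(1) = 18, the sequence is eventually periodic: after a pre-period of length 1 it cycles with period 28.
For j ≥ 1, s(j) depends only on (j - 1) mod 28. (351 - 1) mod 28 = 14, so s(351) = s(15) = 40.

40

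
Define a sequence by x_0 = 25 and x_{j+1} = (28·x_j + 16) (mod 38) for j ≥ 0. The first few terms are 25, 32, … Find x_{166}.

We have x_0 = 25; x_1 = 32; x_2 = 0; x_3 = 16; x_4 = 8; x_5 = 12; x_6 = 10; x_7 = 30; x_8 = 20; x_9 = 6; x_{10} = 32.
Since x_{10} = x_1 = 32, the sequence is eventually periodic: after a pre-period of length 1 it cycles with period 9.
For j ≥ 1, x_j depends only on (j - 1) mod 9. (166 - 1) mod 9 = 3, so x_{166} = x_4 = 8.

8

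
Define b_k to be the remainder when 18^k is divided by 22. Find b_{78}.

Computing terms: b_1 = 18; b_2 = 16; b_3 = 2; b_4 = 14; b_5 = 10; b_6 = 4; b_7 = 6; b_8 = 20; b_9 = 8; b_{10} = 12; b_{11} = 18.
The sequence repeats with period 10.
(78 - 1) mod 10 = 7, so b_{78} = b_8 = 20.

20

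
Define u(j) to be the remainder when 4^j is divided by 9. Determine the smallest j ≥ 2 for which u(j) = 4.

Computing terms: u(1) = 4, u(2) = 7, u(3) = 1, u(4) = 4.
Since u(4) = u(1) = 4, the sequence is periodic with period 3.
The value 4 next appears (with j ≥ 2) at u(4).

4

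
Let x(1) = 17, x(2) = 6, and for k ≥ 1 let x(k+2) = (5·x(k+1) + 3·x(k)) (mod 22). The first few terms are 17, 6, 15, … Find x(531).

x(1) = 17,  x(2) = 6,  x(3) = 15,  x(4) = 5,  x(5) = 4,  x(6) = 13,  x(7) = 11,  x(8) = 6,  x(9) = 19,  x(10) = 3,  x(11) = 6,  x(12) = 17,  x(13) = 15,  x(14) = 16,  x(15) = 15,  x(16) = 13,  x(17) = 0,  x(18) = 17,  x(19) = 19,  x(20) = 14,  x(21) = 17,  x(22) = 17,  x(23) = 4,  x(24) = 5,  x(25) = 15,  x(26) = 2,  x(27) = 11,  x(28) = 17,  x(29) = 8,  x(30) = 3,  x(31) = 17,  x(32) = 6.
Since (x(31), x(32)) = (x(1), x(2)) = (17, 6) (two consecutive terms determine the rest), the sequence is periodic with period 30.
(531 - 1) mod 30 = 20, so x(531) = x(21) = 17.

17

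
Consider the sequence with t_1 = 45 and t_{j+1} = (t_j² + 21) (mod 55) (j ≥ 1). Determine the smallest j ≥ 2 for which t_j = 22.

t_1 = 45,  t_2 = 11,  t_3 = 32,  t_4 = 0,  t_5 = 21,  t_6 = 22,  t_7 = 10,  t_8 = 11.
Since t_8 = t_2 = 11, the sequence is eventually periodic: after a pre-period of length 1 it cycles with period 6.
The value 22 first appears (with j ≥ 2) at t_6.

6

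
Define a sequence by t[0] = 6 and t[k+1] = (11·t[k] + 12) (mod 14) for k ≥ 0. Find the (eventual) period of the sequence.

Computing terms: t[0] = 6; t[1] = 8; t[2] = 2; t[3] = 6.
Since t[3] = t[0] = 6, the sequence is periodic with period 3.

3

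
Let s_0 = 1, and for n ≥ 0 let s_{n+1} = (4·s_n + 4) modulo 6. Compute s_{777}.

We have s_0 = 1, s_1 = 2, s_2 = 0, s_3 = 4, s_4 = 2.
Since s_4 = s_1 = 2, the sequence is eventually periodic: after a pre-period of length 1 it cycles with period 3.
For n ≥ 1, s_n depends only on (n - 1) mod 3. (777 - 1) mod 3 = 2, so s_{777} = s_3 = 4.

4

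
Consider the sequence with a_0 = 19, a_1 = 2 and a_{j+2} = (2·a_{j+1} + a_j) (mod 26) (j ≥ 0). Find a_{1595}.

16

a_0 = 19; a_1 = 2; a_2 = 23; a_3 = 22; a_4 = 15; a_5 = 0; a_6 = 15; a_7 = 4; a_8 = 23; a_9 = 24; a_{10} = 19; a_{11} = 10; a_{12} = 13; a_{13} = 10; a_{14} = 7; a_{15} = 24; a_{16} = 3; a_{17} = 4; a_{18} = 11; a_{19} = 0; a_{20} = 11; a_{21} = 22; a_{22} = 3; a_{23} = 2; a_{24} = 7; a_{25} = 16; a_{26} = 13; a_{27} = 16; a_{28} = 19; a_{29} = 2.
The sequence repeats with period 28.
(1595 - 0) mod 28 = 27, so a_{1595} = a_{27} = 16.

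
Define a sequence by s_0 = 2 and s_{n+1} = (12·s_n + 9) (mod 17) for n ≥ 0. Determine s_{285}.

We have s_0 = 2,  s_1 = 16,  s_2 = 14,  s_3 = 7,  s_4 = 8,  s_5 = 3,  s_6 = 11,  s_7 = 5,  s_8 = 1,  s_9 = 4,  s_{10} = 6,  s_{11} = 13,  s_{12} = 12,  s_{13} = 0,  s_{14} = 9,  s_{15} = 15,  s_{16} = 2.
Since s_{16} = s_0 = 2, the sequence is periodic with period 16.
(285 - 0) mod 16 = 13, so s_{285} = s_{13} = 0.

0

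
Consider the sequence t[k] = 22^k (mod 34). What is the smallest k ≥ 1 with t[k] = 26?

10

Computing terms: t[0] = 1; t[1] = 22; t[2] = 8; t[3] = 6; t[4] = 30; t[5] = 14; t[6] = 2; t[7] = 10; t[8] = 16; t[9] = 12; t[10] = 26; t[11] = 28; t[12] = 4; t[13] = 20; t[14] = 32; t[15] = 24; t[16] = 18; t[17] = 22.
Since t[17] = t[1] = 22, the sequence is eventually periodic: after a pre-period of length 1 it cycles with period 16.
The value 26 first appears (with k ≥ 1) at t[10].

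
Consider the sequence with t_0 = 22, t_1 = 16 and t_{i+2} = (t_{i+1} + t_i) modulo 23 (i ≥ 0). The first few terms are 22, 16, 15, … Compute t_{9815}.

Computing terms: t_0 = 22; t_1 = 16; t_2 = 15; t_3 = 8; t_4 = 0; t_5 = 8; t_6 = 8; t_7 = 16; t_8 = 1; t_9 = 17; t_{10} = 18; t_{11} = 12; t_{12} = 7; t_{13} = 19; t_{14} = 3; t_{15} = 22; t_{16} = 2; t_{17} = 1; t_{18} = 3; t_{19} = 4; t_{20} = 7; t_{21} = 11; t_{22} = 18; t_{23} = 6; t_{24} = 1; t_{25} = 7; t_{26} = 8; t_{27} = 15; t_{28} = 0; t_{29} = 15; t_{30} = 15; t_{31} = 7; t_{32} = 22; t_{33} = 6; t_{34} = 5; t_{35} = 11; t_{36} = 16; t_{37} = 4; t_{38} = 20; t_{39} = 1; t_{40} = 21; t_{41} = 22; t_{42} = 20; t_{43} = 19; t_{44} = 16; t_{45} = 12; t_{46} = 5; t_{47} = 17; t_{48} = 22; t_{49} = 16.
The sequence repeats with period 48.
(9815 - 0) mod 48 = 23, so t_{9815} = t_{23} = 6.

6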